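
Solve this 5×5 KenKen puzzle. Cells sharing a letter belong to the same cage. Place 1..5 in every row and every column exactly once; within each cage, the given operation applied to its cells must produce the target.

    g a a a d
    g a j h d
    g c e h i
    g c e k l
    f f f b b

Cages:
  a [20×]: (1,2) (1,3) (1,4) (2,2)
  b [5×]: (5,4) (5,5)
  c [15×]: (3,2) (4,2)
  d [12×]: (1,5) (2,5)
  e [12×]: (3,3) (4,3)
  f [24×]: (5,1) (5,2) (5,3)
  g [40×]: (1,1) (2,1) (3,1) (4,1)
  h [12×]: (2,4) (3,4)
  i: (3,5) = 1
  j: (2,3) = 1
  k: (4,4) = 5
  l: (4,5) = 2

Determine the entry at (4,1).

Cage j is a single given cell, leaving (2,3) = 1.
I is a freebie; hence (3,5) = 1.
K is a freebie; hence (4,4) = 5.
L is a freebie, leaving (4,5) = 2.
5 is placed in column 4, which forces (5,4) = 1.
1 is placed in column 5, which forces (5,5) = 5.
Cage a needs product 20, so (1,2) = 1.
The 4 cells of cage a must have product 20; hence (1,3) = 5.
Cage a needs product 20, leaving (1,4) = 2.
Row 2 already has 1; hence (2,2) = 2.
Cage c needs two cells with product 15, leaving (3,2) = 5.
Row 4 already has 5; hence (4,2) = 3.
3 is placed in row 4; hence (4,3) = 4.
Column 2 now contains 3; hence (5,2) = 4.
Row 1 now contains 2; hence (1,1) = 4.
Row 1 now contains 4, so (1,5) = 3.
The 4 cells of cage g must have product 40, which forces (2,1) = 5.
3 is placed in column 5, leaving (2,5) = 4.
Cage g has product 40, which forces (3,1) = 2.
Column 3 now contains 4, so (3,3) = 3.
Row 3 now contains 3, so (3,4) = 4.
Row 4 already has 4, so (4,1) = 1.
2 is placed in column 1; hence (5,1) = 3.
3 is placed in column 3, which forces (5,3) = 2.
Row 2 now contains 4, leaving (2,4) = 3.
The full grid is 4 1 5 2 3 / 5 2 1 3 4 / 2 5 3 4 1 / 1 3 4 5 2 / 3 4 2 1 5.

1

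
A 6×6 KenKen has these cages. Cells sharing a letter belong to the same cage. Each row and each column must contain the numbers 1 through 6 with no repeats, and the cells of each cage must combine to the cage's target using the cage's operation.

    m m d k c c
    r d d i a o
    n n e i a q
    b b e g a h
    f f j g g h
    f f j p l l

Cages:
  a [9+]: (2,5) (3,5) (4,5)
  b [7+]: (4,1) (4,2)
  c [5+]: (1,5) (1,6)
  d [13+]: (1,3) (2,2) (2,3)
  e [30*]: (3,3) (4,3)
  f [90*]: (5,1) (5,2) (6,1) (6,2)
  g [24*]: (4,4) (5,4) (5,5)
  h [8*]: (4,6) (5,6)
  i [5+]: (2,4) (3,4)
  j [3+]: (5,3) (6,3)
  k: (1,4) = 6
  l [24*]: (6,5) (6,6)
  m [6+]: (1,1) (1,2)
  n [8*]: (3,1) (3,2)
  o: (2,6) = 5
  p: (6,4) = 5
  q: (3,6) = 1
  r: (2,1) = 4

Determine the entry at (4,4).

Cage k is a single given cell; hence (1,4) = 6.
R is a freebie, which forces (2,1) = 4.
Cage o is a single given cell, so (2,6) = 5.
Column 1 already has 4; hence (3,1) = 2.
2 is placed in row 3; hence (3,2) = 4.
Cage q is a single given cell; hence (3,6) = 1.
Cage p is given, leaving (6,4) = 5.
The two cells of cage i must have sum 5; hence (2,4) = 2.
Row 3 now contains 1; hence (3,4) = 3.
The 3 cells of cage d must have sum 13; hence (1,3) = 4.
The 3 cells of cage g must have product 24, which forces (5,5) = 6.
Column 5 now contains 6; hence (6,5) = 4.
4 is placed in row 6, leaving (6,6) = 6.
Column 5 now contains 6, leaving (3,5) = 5.
Cage f needs product 90, leaving (5,1) = 5.
Cage f has product 90; hence (5,2) = 3.
The 4 cells of cage f must have product 90, leaving (6,1) = 3.
The 4 cells of cage f must have product 90, leaving (6,2) = 2.
Row 6 now contains 2, which forces (6,3) = 1.
5 is placed in column 1, which forces (1,1) = 1.
Cage m needs two cells with sum 6, so (1,2) = 5.
Column 2 already has 3, leaving (2,2) = 6.
The 3 cells of cage d must have sum 13, leaving (2,3) = 3.
3 is placed in row 2, which forces (2,5) = 1.
5 is placed in row 3, which forces (3,3) = 6.
Column 1 already has 1, so (4,1) = 6.
Column 2 now contains 6, leaving (4,2) = 1.
Cage e needs two cells with product 30, so (4,3) = 5.
1 is placed in row 4, so (4,4) = 4.
1 is placed in column 5; hence (4,5) = 3.
4 is placed in row 4; hence (4,6) = 2.
Column 3 already has 1, leaving (5,3) = 2.
Column 4 now contains 4, so (5,4) = 1.
2 is placed in column 6, leaving (5,6) = 4.
Column 5 now contains 3, which forces (1,5) = 2.
2 is placed in column 6, leaving (1,6) = 3.
Completed grid: 1 5 4 6 2 3 / 4 6 3 2 1 5 / 2 4 6 3 5 1 / 6 1 5 4 3 2 / 5 3 2 1 6 4 / 3 2 1 5 4 6.

4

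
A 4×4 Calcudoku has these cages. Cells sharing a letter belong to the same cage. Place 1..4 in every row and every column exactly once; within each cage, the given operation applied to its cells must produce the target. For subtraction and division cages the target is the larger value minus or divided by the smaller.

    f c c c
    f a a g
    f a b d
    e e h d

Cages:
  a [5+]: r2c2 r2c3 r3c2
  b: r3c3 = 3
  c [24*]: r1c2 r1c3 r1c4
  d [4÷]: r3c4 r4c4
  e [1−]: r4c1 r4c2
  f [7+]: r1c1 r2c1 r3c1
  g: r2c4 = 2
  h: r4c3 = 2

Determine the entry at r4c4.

Cage g is a single given cell, so r2c4 = 2.
Cage b is a single given cell; hence r3c3 = 3.
Cage h is a single given cell, leaving r4c3 = 2.
Cage c has product 24, so r1c2 = 2.
Column 3 now contains 2, which forces r1c3 = 4.
Cage c has product 24, so r1c4 = 3.
Cage a needs sum 5; hence r2c2 = 3.
2 is placed in row 2, so r2c3 = 1.
The 3 cells of cage a must have sum 5; hence r3c2 = 1.
Row 3 now contains 1, which forces r3c4 = 4.
Column 2 already has 3, so r4c2 = 4.
4 is placed in column 4, leaving r4c4 = 1.
4 is placed in row 1, which forces r1c1 = 1.
1 is placed in row 2, leaving r2c1 = 4.
Row 3 already has 4; hence r3c1 = 2.
Row 4 now contains 4, so r4c1 = 3.
Completed grid: 1 2 4 3 / 4 3 1 2 / 2 1 3 4 / 3 4 2 1.

1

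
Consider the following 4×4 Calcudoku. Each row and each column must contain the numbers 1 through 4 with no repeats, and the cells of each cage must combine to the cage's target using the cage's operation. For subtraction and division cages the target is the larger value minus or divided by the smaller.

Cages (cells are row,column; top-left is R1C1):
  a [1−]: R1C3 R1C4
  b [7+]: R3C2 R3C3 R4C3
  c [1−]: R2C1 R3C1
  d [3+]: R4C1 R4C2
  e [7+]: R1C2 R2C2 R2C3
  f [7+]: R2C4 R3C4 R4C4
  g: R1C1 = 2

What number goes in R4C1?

Cage g is given, so R1C1 = 2.
Column 1 already has 2, which forces R4C1 = 1.
Row 4 already has 1, so R4C2 = 2.
Row 4 already has 2; hence R4C4 = 4.
The two cells of cage a must have difference 1; hence R1C3 = 4.
Cage a needs two cells with difference 1; hence R1C4 = 3.
The 3 cells of cage b must have sum 7; hence R3C2 = 3.
Cage b needs sum 7; hence R3C3 = 1.
Row 3 already has 1; hence R3C4 = 2.
Row 4 now contains 4, leaving R4C3 = 3.
3 is placed in row 1, so R1C2 = 1.
Cage c's pair has difference 1, so R2C1 = 3.
Cage e needs sum 7, leaving R2C2 = 4.
Column 3 now contains 3, which forces R2C3 = 2.
2 is placed in column 4, leaving R2C4 = 1.
Row 3 now contains 3, so R3C1 = 4.
Filled in: 2 1 4 3 / 3 4 2 1 / 4 3 1 2 / 1 2 3 4.

1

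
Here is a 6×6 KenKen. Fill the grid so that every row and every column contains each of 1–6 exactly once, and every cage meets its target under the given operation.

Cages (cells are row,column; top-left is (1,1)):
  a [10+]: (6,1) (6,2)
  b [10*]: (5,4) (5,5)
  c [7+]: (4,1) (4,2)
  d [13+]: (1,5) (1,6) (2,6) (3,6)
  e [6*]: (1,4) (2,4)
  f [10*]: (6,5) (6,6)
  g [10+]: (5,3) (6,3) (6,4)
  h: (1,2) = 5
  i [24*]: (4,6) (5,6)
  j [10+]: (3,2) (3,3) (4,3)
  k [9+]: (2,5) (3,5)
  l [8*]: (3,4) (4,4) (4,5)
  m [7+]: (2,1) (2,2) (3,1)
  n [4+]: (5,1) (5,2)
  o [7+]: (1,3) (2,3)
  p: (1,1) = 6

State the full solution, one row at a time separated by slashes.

6 5 2 1 4 3 / 2 4 5 6 3 1 / 1 3 4 2 6 5 / 5 2 3 4 1 6 / 3 1 6 5 2 4 / 4 6 1 3 5 2

P is a freebie, which forces (1,1) = 6.
Cage h is a single given cell, which forces (1,2) = 5.
Column 1 already has 6, leaving (6,1) = 4.
4 is placed in row 6, which forces (6,2) = 6.
Column 4 needs a 6, and only (2,4) is open for it.
The two cells of cage e must have product 6; hence (1,4) = 1.
The 3 cells of cage l must have product 8, leaving (4,5) = 1.
In row 6, 1 can only go at (6,3), so (6,3) = 1.
In row 6, 3 can only go at (6,4), so (6,4) = 3.
The 3 cells of cage g must have sum 10, leaving (5,3) = 6.
Row 5 already has 6, leaving (5,6) = 4.
4 is placed in column 6; hence (4,6) = 6.
In row 3, 6 can only go at (3,5), so (3,5) = 6.
The two cells of cage k must have sum 9; hence (2,5) = 3.
Column 5 already has 3; hence (1,5) = 4.
Cage d has sum 13, leaving (1,6) = 3.
3 is placed in row 1, which forces (1,3) = 2.
Cage o needs two cells with sum 7, leaving (2,3) = 5.
5 is placed in row 2; hence (2,6) = 1.
Column 6 already has 1; hence (3,6) = 5.
Column 6 now contains 5; hence (6,6) = 2.
1 is placed in row 2, so (2,1) = 2.
1 is placed in row 2, leaving (2,2) = 4.
Cage m has sum 7; hence (3,1) = 1.
Cage j has sum 10, leaving (3,2) = 3.
The 3 cells of cage j must have sum 10, so (3,3) = 4.
Row 3 now contains 4, leaving (3,4) = 2.
Column 2 already has 4; hence (4,2) = 2.
Cage j has sum 10, which forces (4,3) = 3.
Column 4 already has 2, so (4,4) = 4.
1 is placed in column 1, which forces (5,1) = 3.
Column 2 now contains 3, which forces (5,2) = 1.
Column 4 already has 2, leaving (5,4) = 5.
Row 5 now contains 5, which forces (5,5) = 2.
Row 6 now contains 2, leaving (6,5) = 5.
Row 4 already has 3, which forces (4,1) = 5.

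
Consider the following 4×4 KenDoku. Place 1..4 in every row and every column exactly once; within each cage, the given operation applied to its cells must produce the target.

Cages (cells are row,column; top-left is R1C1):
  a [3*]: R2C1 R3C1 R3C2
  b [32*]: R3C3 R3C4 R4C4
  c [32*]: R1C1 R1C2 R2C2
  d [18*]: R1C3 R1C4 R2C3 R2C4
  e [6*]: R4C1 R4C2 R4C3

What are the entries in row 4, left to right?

The 3 cells of cage c must have product 32, leaving R1C1 = 4.
The 3 cells of cage c must have product 32, so R1C2 = 2.
Cage a has product 3, leaving R2C1 = 1.
Cage c has product 32, which forces R2C2 = 4.
Cage a has product 3, which forces R3C1 = 3.
The 3 cells of cage a must have product 3; hence R3C2 = 1.
Cage b needs product 32, leaving R3C3 = 4.
The 3 cells of cage b must have product 32, leaving R3C4 = 2.
3 is placed in column 1, which forces R4C1 = 2.
Column 2 now contains 1, which forces R4C2 = 3.
Row 4 already has 3, which forces R4C3 = 1.
The 3 cells of cage b must have product 32; hence R4C4 = 4.
Column 3 already has 1, which forces R1C3 = 3.
Cage d needs product 18, so R1C4 = 1.
The 4 cells of cage d must have product 18; hence R2C3 = 2.
2 is placed in column 4, leaving R2C4 = 3.
The full grid is 4 2 3 1 / 1 4 2 3 / 3 1 4 2 / 2 3 1 4.

2 3 1 4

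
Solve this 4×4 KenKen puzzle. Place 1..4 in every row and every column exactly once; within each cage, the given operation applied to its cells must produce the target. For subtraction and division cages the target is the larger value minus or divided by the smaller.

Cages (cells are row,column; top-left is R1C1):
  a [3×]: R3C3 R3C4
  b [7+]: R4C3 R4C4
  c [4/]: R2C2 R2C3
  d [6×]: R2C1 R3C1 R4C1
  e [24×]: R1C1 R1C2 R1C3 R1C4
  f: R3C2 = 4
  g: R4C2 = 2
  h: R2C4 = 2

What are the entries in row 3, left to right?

2 4 1 3

H is a freebie; hence R2C4 = 2.
Cage f is a single given cell, which forces R3C2 = 4.
G is a freebie, leaving R4C2 = 2.
4 is placed in column 2; hence R2C2 = 1.
Cage c needs two cells with quotient 4, so R2C3 = 4.
Cage d has product 6, which forces R3C1 = 2.
Column 3 now contains 4, leaving R4C3 = 3.
Row 4 now contains 3, which forces R4C4 = 4.
The 4 cells of cage e must have product 24, leaving R1C1 = 4.
1 is placed in column 2, so R1C2 = 3.
Cage e has product 24, so R1C3 = 2.
The 4 cells of cage e must have product 24, so R1C4 = 1.
1 is placed in row 2, so R2C1 = 3.
Column 3 now contains 3; hence R3C3 = 1.
Cage a's pair has product 3, so R3C4 = 3.
Row 4 now contains 3; hence R4C1 = 1.
Filled in: 4 3 2 1 / 3 1 4 2 / 2 4 1 3 / 1 2 3 4.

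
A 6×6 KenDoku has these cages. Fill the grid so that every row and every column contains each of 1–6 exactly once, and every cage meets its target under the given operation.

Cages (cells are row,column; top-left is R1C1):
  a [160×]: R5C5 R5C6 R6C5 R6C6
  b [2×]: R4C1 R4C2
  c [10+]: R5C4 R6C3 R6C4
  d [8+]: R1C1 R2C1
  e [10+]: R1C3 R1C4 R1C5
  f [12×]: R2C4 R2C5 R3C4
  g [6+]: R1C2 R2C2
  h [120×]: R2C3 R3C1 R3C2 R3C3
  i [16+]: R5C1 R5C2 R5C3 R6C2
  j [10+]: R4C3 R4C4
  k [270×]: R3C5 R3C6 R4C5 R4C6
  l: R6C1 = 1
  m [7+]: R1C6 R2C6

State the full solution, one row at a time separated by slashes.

L is a freebie, so R6C1 = 1.
Column 1 now contains 1, leaving R4C1 = 2.
Cage b's pair has product 2; hence R4C2 = 1.
Column 1 needs a 6, and only R5C1 is open for it.
The only place for 4 in column 1 is R3C1.
The only place for 6 in column 2 is R6C2.
Cage i has sum 16, which forces R5C2 = 3.
Cage i has sum 16, so R5C3 = 1.
Cage h has product 120, which forces R2C3 = 3.
Cage d needs two cells with sum 8, so R1C1 = 3.
Row 2 now contains 3, which forces R2C1 = 5.
The only place for 2 in row 1 is R1C2.
Column 2 already has 2; hence R2C2 = 4.
Column 2 already has 2, leaving R3C2 = 5.
Cage h needs product 120; hence R3C3 = 2.
Row 3 already has 2, which forces R3C4 = 1.
Cage e has sum 10, leaving R1C5 = 1.
In row 1, 6 can only go at R1C6, so R1C6 = 6.
Cage m needs two cells with sum 7, so R2C6 = 1.
Cage k needs product 270, so R3C5 = 6.
Column 6 already has 6, leaving R3C6 = 3.
Cage k has product 270; hence R4C5 = 3.
Cage k needs product 270, which forces R4C6 = 5.
The 3 cells of cage f must have product 12; hence R2C4 = 6.
6 is placed in column 5; hence R2C5 = 2.
Column 4 now contains 6, so R4C4 = 4.
Column 4 already has 4, which forces R5C4 = 2.
2 is placed in row 5, which forces R5C6 = 4.
2 is placed in column 4; hence R6C4 = 3.
Column 6 now contains 4; hence R6C6 = 2.
Cage e needs sum 10, leaving R1C3 = 4.
Column 4 already has 4; hence R1C4 = 5.
Row 4 now contains 4, which forces R4C3 = 6.
Row 5 now contains 4, leaving R5C5 = 5.
Cage c has sum 10, which forces R6C3 = 5.
Cage a needs product 160; hence R6C5 = 4.

3 2 4 5 1 6 / 5 4 3 6 2 1 / 4 5 2 1 6 3 / 2 1 6 4 3 5 / 6 3 1 2 5 4 / 1 6 5 3 4 2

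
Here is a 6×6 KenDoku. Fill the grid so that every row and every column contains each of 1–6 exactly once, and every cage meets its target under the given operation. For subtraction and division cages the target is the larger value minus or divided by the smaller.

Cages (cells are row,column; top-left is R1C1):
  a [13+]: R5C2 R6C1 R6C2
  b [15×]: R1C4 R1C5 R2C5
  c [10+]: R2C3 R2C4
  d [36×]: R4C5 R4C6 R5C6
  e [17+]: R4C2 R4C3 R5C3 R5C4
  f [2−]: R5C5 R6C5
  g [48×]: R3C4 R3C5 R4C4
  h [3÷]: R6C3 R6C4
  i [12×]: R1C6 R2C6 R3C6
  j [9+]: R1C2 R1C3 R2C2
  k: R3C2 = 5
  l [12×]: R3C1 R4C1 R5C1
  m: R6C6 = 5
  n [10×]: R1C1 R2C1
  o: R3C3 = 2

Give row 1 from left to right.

2 6 1 3 5 4

Cage k is a single given cell, so R3C2 = 5.
Cage o is given; hence R3C3 = 2.
Cage m is given, which forces R6C6 = 5.
The only place for 5 in row 4 is R4C3.
Column 1 needs a 6, and only R6C1 is open for it.
In row 6, 2 can only go at R6C5, so R6C5 = 2.
Cage f's pair has difference 2, leaving R5C5 = 4.
Cage g has product 48, leaving R3C4 = 4.
Column 5 now contains 4; hence R3C5 = 6.
Cage g has product 48, which forces R4C4 = 2.
Column 5 already has 6, so R4C5 = 3.
Cage b has product 15, so R1C4 = 3.
Cage c needs two cells with sum 10, which forces R2C3 = 4.
Column 4 already has 4, so R2C4 = 6.
The 3 cells of cage l must have product 12, so R4C1 = 4.
Row 4 now contains 4; hence R4C6 = 6.
The 4 cells of cage e must have sum 17; hence R5C4 = 5.
Column 4 now contains 3; hence R6C4 = 1.
Column 6 now contains 6; hence R1C6 = 4.
6 is placed in row 4, which forces R4C2 = 1.
The 3 cells of cage a must have sum 13; hence R5C2 = 3.
The 4 cells of cage e must have sum 17, so R5C3 = 6.
Cage d has product 36, which forces R5C6 = 2.
Row 6 already has 1; hence R6C2 = 4.
Row 6 already has 1; hence R6C3 = 3.
Cage j needs sum 9, which forces R1C2 = 6.
Column 3 already has 6; hence R1C3 = 1.
1 is placed in row 1, so R1C5 = 5.
1 is placed in column 2, so R2C2 = 2.
Column 5 already has 5, leaving R2C5 = 1.
Row 2 now contains 1, leaving R2C6 = 3.
The 3 cells of cage l must have product 12, so R3C1 = 3.
Column 6 already has 3, leaving R3C6 = 1.
Row 5 now contains 3; hence R5C1 = 1.
Row 1 already has 5; hence R1C1 = 2.
2 is placed in row 2, leaving R2C1 = 5.
The full grid is 2 6 1 3 5 4 / 5 2 4 6 1 3 / 3 5 2 4 6 1 / 4 1 5 2 3 6 / 1 3 6 5 4 2 / 6 4 3 1 2 5.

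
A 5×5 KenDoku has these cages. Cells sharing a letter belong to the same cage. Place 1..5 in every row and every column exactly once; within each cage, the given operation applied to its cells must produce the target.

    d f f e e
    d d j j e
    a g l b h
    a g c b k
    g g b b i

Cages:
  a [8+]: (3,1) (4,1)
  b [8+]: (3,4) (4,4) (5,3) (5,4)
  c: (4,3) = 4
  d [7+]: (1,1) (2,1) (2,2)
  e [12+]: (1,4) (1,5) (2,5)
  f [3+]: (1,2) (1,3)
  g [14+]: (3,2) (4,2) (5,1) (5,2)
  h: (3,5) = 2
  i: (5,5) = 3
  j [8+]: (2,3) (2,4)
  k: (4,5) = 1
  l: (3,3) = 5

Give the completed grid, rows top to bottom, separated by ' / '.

4 1 2 3 5 / 1 2 3 5 4 / 3 4 5 1 2 / 5 3 4 2 1 / 2 5 1 4 3

L is a freebie, so (3,3) = 5.
H is a freebie; hence (3,5) = 2.
C is a freebie, which forces (4,3) = 4.
Cage k is given, which forces (4,5) = 1.
Cage i is given; hence (5,5) = 3.
Cage e needs sum 12; hence (1,4) = 3.
Column 3 already has 5; hence (2,3) = 3.
Cage j needs two cells with sum 8, leaving (2,4) = 5.
5 is placed in row 2, leaving (2,5) = 4.
Row 3 now contains 5, so (3,1) = 3.
Row 3 already has 3; hence (3,2) = 4.
3 is placed in column 4, leaving (3,4) = 1.
Cage a needs two cells with sum 8, so (4,1) = 5.
Cage b needs sum 8; hence (4,4) = 2.
1 is placed in column 4, so (5,4) = 4.
The 3 cells of cage d must have sum 7, which forces (1,1) = 4.
Column 5 already has 4; hence (1,5) = 5.
2 is placed in row 4, leaving (4,2) = 3.
Row 5 already has 4, leaving (5,1) = 2.
Cage g has sum 14; hence (5,2) = 5.
The 4 cells of cage b must have sum 8, which forces (5,3) = 1.
Cage f needs two cells with sum 3; hence (1,2) = 1.
1 is placed in column 3, leaving (1,3) = 2.
2 is placed in column 1, which forces (2,1) = 1.
Cage d needs sum 7, leaving (2,2) = 2.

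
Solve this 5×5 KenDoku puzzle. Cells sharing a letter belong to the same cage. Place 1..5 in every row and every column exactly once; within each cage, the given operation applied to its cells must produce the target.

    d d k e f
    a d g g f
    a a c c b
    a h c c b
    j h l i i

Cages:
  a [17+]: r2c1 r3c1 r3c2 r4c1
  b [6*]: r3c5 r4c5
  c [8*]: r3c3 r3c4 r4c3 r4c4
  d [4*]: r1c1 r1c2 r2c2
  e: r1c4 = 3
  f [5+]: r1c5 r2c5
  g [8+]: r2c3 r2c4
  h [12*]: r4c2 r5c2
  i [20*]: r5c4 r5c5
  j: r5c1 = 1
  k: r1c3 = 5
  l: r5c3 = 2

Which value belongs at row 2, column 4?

K is a freebie; hence r1c3 = 5.
Cage e is given, so r1c4 = 3.
5 is placed in column 3, leaving r2c3 = 3.
3 is placed in column 4, leaving r2c4 = 5.
Cage a has sum 17, leaving r3c2 = 5.
Cage j is given, so r5c1 = 1.
Cage l is a single given cell, leaving r5c3 = 2.
Column 4 now contains 5, which forces r5c4 = 4.
Row 5 already has 4, leaving r5c5 = 5.
1 is placed in column 1, leaving r1c1 = 2.
Cage d has product 4, leaving r1c2 = 1.
1 is placed in row 1, which forces r1c5 = 4.
5 is placed in row 2, leaving r2c1 = 4.
The 3 cells of cage d must have product 4; hence r2c2 = 2.
4 is placed in column 5, which forces r2c5 = 1.
Cage a needs sum 17, so r3c1 = 3.
3 is placed in row 3, leaving r3c5 = 2.
Cage a needs sum 17; hence r4c1 = 5.
Cage h's pair has product 12, leaving r4c2 = 4.
Row 4 now contains 4, leaving r4c3 = 1.
Row 4 now contains 1, so r4c4 = 2.
2 is placed in column 5, leaving r4c5 = 3.
Row 5 already has 4, which forces r5c2 = 3.
1 is placed in column 3, which forces r3c3 = 4.
Row 3 now contains 2; hence r3c4 = 1.
Completed grid: 2 1 5 3 4 / 4 2 3 5 1 / 3 5 4 1 2 / 5 4 1 2 3 / 1 3 2 4 5.

5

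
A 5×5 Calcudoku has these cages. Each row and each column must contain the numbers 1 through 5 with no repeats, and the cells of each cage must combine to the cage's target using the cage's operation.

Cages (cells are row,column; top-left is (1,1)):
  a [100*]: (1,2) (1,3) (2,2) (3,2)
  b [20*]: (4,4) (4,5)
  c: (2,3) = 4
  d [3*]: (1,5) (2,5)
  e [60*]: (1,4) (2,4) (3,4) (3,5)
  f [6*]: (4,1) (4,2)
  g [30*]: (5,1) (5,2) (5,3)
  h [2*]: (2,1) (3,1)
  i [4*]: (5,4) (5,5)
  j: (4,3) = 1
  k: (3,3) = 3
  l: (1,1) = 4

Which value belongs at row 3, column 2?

L is a freebie, which forces (1,1) = 4.
Row 1 now contains 4, so (1,2) = 1.
Cage a has product 100; hence (1,3) = 5.
1 is placed in row 1, leaving (1,5) = 3.
C is a freebie, so (2,3) = 4.
Column 5 now contains 3, which forces (2,5) = 1.
Cage k is given; hence (3,3) = 3.
Cage j is a single given cell, leaving (4,3) = 1.
Column 3 already has 3, leaving (5,3) = 2.
Column 5 already has 1, so (5,5) = 4.
3 is placed in row 1, leaving (1,4) = 2.
1 is placed in row 2, which forces (2,1) = 2.
Row 2 now contains 4, so (2,2) = 5.
Cage e needs product 60; hence (2,4) = 3.
Cage h's pair has product 2, leaving (3,1) = 1.
Cage a needs product 100; hence (3,2) = 4.
The 4 cells of cage e must have product 60, which forces (3,4) = 5.
The 4 cells of cage e must have product 60; hence (3,5) = 2.
Column 1 now contains 2; hence (4,1) = 3.
Row 4 now contains 3, which forces (4,2) = 2.
Cage b needs two cells with product 20, so (4,4) = 4.
Column 5 now contains 4, leaving (4,5) = 5.
Column 1 now contains 3, so (5,1) = 5.
Column 2 already has 5, leaving (5,2) = 3.
4 is placed in row 5, so (5,4) = 1.
Filled in: 4 1 5 2 3 / 2 5 4 3 1 / 1 4 3 5 2 / 3 2 1 4 5 / 5 3 2 1 4.

4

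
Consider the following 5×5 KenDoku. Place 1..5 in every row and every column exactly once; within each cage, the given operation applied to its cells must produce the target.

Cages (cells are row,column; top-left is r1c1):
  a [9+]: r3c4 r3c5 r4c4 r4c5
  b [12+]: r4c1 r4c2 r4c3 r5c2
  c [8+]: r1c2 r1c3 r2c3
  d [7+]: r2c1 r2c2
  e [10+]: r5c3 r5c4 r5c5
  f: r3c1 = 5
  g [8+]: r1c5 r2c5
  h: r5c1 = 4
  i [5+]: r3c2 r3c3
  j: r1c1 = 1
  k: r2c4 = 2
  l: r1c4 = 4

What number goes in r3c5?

Cage j is a single given cell, so r1c1 = 1.
Cage l is given; hence r1c4 = 4.
Cage k is a single given cell; hence r2c4 = 2.
Cage f is a single given cell; hence r3c1 = 5.
H is a freebie, so r5c1 = 4.
4 is placed in column 1, which forces r2c1 = 3.
Cage d's pair has sum 7, so r2c2 = 4.
Row 2 already has 3, leaving r2c3 = 1.
Row 2 already has 3, which forces r2c5 = 5.
Column 1 already has 3; hence r4c1 = 2.
Column 5 already has 5, leaving r1c5 = 3.
Column 5 already has 3, which forces r5c5 = 2.
The 4 cells of cage b must have sum 12, leaving r4c3 = 4.
Row 4 now contains 4; hence r4c5 = 1.
The 4 cells of cage a must have sum 9; hence r3c4 = 1.
Column 5 now contains 1, leaving r3c5 = 4.
Row 4 already has 1, which forces r4c2 = 5.
Row 4 already has 1; hence r4c4 = 3.
Cage b needs sum 12, so r5c2 = 1.
3 is placed in column 4, leaving r5c4 = 5.
Column 2 now contains 5, which forces r1c2 = 2.
Cage c has sum 8, which forces r1c3 = 5.
Column 2 already has 2; hence r3c2 = 3.
Row 3 now contains 3, so r3c3 = 2.
5 is placed in row 5, leaving r5c3 = 3.
Completed grid: 1 2 5 4 3 / 3 4 1 2 5 / 5 3 2 1 4 / 2 5 4 3 1 / 4 1 3 5 2.

4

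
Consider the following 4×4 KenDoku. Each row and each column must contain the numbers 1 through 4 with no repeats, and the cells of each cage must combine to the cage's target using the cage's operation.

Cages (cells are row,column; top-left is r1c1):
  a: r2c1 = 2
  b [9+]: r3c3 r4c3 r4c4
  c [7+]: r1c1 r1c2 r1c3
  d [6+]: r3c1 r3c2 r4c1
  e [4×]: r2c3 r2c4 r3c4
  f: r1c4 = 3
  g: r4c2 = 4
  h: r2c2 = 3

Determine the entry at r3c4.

F is a freebie; hence r1c4 = 3.
Cage a is given, which forces r2c1 = 2.
Cage h is given, which forces r2c2 = 3.
Row 2 now contains 2, leaving r2c3 = 1.
Row 2 now contains 1, which forces r2c4 = 4.
Cage g is a single given cell; hence r4c2 = 4.
4 is placed in column 4, so r4c4 = 2.
Cage b needs sum 9, so r3c3 = 4.
Column 4 now contains 2; hence r3c4 = 1.
Row 4 already has 2, so r4c3 = 3.
Cage c needs sum 7, which forces r1c1 = 4.
The 3 cells of cage c must have sum 7, leaving r1c2 = 1.
4 is placed in column 3, leaving r1c3 = 2.
Row 3 already has 1, leaving r3c1 = 3.
Row 3 already has 1, which forces r3c2 = 2.
Row 4 already has 3; hence r4c1 = 1.
Filled in: 4 1 2 3 / 2 3 1 4 / 3 2 4 1 / 1 4 3 2.

1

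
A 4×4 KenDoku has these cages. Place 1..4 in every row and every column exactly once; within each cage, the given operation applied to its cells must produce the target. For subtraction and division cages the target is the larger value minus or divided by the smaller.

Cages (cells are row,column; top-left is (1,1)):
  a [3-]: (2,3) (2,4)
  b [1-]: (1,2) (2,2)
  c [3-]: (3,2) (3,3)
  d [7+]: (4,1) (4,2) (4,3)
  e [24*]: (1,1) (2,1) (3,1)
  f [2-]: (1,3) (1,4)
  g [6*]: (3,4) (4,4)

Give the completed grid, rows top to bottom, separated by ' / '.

4 2 3 1 / 2 3 1 4 / 3 1 4 2 / 1 4 2 3

The only place for 3 in row 4 is (4,4).
Column 4 already has 3, which forces (3,4) = 2.
In row 3, 3 can only go at (3,1), so (3,1) = 3.
Row 2 needs a 3, and only (2,2) is open for it.
In row 1, 1 can only go at (1,4), so (1,4) = 1.
Cage f's pair has difference 2; hence (1,3) = 3.
The two cells of cage a must have difference 3; hence (2,3) = 1.
Column 4 now contains 1, so (2,4) = 4.
Column 3 already has 1, so (3,3) = 4.
4 is placed in column 3, leaving (4,3) = 2.
Cage e has product 24, leaving (1,1) = 4.
Row 1 already has 4; hence (1,2) = 2.
Row 2 already has 4, leaving (2,1) = 2.
4 is placed in row 3, leaving (3,2) = 1.
Column 1 already has 4; hence (4,1) = 1.
1 is placed in column 2, leaving (4,2) = 4.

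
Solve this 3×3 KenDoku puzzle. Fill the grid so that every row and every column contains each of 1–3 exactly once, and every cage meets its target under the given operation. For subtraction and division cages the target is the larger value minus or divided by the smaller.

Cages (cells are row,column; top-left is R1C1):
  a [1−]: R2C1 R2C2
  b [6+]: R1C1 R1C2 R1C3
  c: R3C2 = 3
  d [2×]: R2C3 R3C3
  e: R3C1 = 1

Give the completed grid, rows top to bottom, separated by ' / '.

2 1 3 / 3 2 1 / 1 3 2

Cage e is given, which forces R3C1 = 1.
C is a freebie, leaving R3C2 = 3.
1 is placed in row 3, leaving R3C3 = 2.
2 is placed in column 3; hence R2C3 = 1.
Cage b has sum 6, so R1C1 = 2.
Cage b needs sum 6, so R1C2 = 1.
Column 3 already has 1; hence R1C3 = 3.
Cage a needs two cells with difference 1, so R2C1 = 3.
1 is placed in row 2; hence R2C2 = 2.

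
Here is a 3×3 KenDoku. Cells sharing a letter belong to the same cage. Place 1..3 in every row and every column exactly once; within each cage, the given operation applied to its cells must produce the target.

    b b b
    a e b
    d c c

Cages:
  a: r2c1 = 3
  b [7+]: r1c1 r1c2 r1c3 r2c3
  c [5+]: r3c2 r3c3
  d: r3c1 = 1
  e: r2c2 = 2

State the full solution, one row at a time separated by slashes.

Cage a is given; hence r2c1 = 3.
Cage e is given, so r2c2 = 2.
The 4 cells of cage b must have sum 7, which forces r2c3 = 1.
Cage d is a single given cell; hence r3c1 = 1.
2 is placed in column 2, so r3c2 = 3.
Row 3 now contains 3; hence r3c3 = 2.
Column 1 now contains 1, so r1c1 = 2.
3 is placed in column 2, which forces r1c2 = 1.
2 is placed in column 3, leaving r1c3 = 3.

2 1 3 / 3 2 1 / 1 3 2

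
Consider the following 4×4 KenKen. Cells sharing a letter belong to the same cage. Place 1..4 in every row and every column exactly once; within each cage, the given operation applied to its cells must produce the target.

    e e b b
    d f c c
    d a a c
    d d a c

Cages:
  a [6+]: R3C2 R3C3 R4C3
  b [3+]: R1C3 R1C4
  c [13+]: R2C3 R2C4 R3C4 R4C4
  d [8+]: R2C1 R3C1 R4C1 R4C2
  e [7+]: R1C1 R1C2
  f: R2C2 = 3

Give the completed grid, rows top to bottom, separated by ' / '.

Cage f is given, so R2C2 = 3.
The 4 cells of cage c must have sum 13, so R2C3 = 4.
Row 2 already has 3; hence R2C4 = 2.
Cage e's pair has sum 7, which forces R1C1 = 3.
Column 2 already has 3; hence R1C2 = 4.
Cage b's pair has sum 3, which forces R1C3 = 2.
2 is placed in column 4, which forces R1C4 = 1.
Row 2 now contains 2, so R2C1 = 1.
The 3 cells of cage a must have sum 6, so R3C2 = 2.
Cage d needs sum 8, leaving R4C2 = 1.
1 is placed in row 4, leaving R4C3 = 3.
Row 4 already has 3, so R4C4 = 4.
Row 3 now contains 2, which forces R3C1 = 4.
3 is placed in column 3, so R3C3 = 1.
Column 4 now contains 4, leaving R3C4 = 3.
4 is placed in row 4, which forces R4C1 = 2.

3 4 2 1 / 1 3 4 2 / 4 2 1 3 / 2 1 3 4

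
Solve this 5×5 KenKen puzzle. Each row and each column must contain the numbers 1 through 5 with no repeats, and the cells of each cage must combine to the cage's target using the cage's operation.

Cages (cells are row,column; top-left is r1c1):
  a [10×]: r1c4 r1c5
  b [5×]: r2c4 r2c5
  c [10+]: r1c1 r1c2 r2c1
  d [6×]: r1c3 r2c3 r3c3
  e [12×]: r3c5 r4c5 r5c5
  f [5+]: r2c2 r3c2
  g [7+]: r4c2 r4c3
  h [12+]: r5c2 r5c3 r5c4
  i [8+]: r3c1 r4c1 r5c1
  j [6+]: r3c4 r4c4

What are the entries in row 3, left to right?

5 1 3 2 4

Row 5 needs a 2, and only r5c1 is open for it.
The only place for 1 in row 5 is r5c5.
Cage b's pair has product 5; hence r2c4 = 1.
Column 5 now contains 1, which forces r2c5 = 5.
The two cells of cage a must have product 10; hence r1c4 = 5.
Column 5 now contains 5, which forces r1c5 = 2.
Cage c has sum 10, leaving r1c1 = 4.
The 3 cells of cage c must have sum 10, leaving r1c2 = 3.
3 is placed in row 1; hence r1c3 = 1.
The 3 cells of cage c must have sum 10; hence r2c1 = 3.
3 is placed in row 2, leaving r2c3 = 2.
Column 3 now contains 2, which forces r3c3 = 3.
Row 3 now contains 3; hence r3c5 = 4.
Column 5 now contains 4, so r4c5 = 3.
2 is placed in row 2, leaving r2c2 = 4.
Cage f needs two cells with sum 5, leaving r3c2 = 1.
4 is placed in row 3; hence r3c4 = 2.
Cage g's pair has sum 7; hence r4c2 = 2.
Cage g's pair has sum 7, which forces r4c3 = 5.
Cage j's pair has sum 6; hence r4c4 = 4.
Column 2 already has 4; hence r5c2 = 5.
Column 3 now contains 5, leaving r5c3 = 4.
The 3 cells of cage h must have sum 12, leaving r5c4 = 3.
1 is placed in row 3, which forces r3c1 = 5.
Row 4 now contains 5, which forces r4c1 = 1.
Filled in: 4 3 1 5 2 / 3 4 2 1 5 / 5 1 3 2 4 / 1 2 5 4 3 / 2 5 4 3 1.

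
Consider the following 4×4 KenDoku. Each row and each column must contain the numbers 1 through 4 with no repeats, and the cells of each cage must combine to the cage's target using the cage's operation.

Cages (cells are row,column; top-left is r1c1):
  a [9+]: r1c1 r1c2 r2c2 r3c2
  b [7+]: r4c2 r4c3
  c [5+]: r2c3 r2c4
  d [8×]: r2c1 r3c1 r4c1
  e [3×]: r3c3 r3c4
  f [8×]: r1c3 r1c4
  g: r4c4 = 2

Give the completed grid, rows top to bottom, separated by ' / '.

3 1 2 4 / 2 3 4 1 / 4 2 1 3 / 1 4 3 2

Cage g is a single given cell; hence r4c4 = 2.
The two cells of cage f must have product 8, leaving r1c3 = 2.
2 is placed in column 4, which forces r1c4 = 4.
The two cells of cage c must have sum 5, which forces r2c3 = 4.
Cage c needs two cells with sum 5, leaving r2c4 = 1.
Column 4 already has 1; hence r3c4 = 3.
Column 3 already has 4, leaving r4c3 = 3.
Cage a has sum 9, which forces r1c1 = 3.
Cage a has sum 9; hence r1c2 = 1.
1 is placed in row 2, leaving r2c1 = 2.
The 4 cells of cage a must have sum 9, which forces r2c2 = 3.
The 4 cells of cage a must have sum 9, so r3c2 = 2.
Row 3 now contains 3, which forces r3c3 = 1.
3 is placed in row 4, so r4c2 = 4.
Row 3 already has 1, which forces r3c1 = 4.
Row 4 already has 4, which forces r4c1 = 1.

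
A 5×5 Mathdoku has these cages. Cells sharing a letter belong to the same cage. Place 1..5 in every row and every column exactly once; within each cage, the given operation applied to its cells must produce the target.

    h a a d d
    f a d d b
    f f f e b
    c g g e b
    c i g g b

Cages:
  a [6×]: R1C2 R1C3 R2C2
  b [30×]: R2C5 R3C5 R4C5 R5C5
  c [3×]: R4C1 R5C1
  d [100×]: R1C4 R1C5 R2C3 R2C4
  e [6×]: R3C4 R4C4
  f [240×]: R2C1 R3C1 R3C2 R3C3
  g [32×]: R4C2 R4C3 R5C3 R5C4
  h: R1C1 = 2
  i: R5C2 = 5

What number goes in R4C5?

5

H is a freebie, which forces R1C1 = 2.
The 4 cells of cage f must have product 240, which forces R2C1 = 4.
Cage i is a single given cell, leaving R5C2 = 5.
The 3 cells of cage a must have product 6, leaving R2C2 = 2.
In row 2, 3 can only go at R2C5, so R2C5 = 3.
Row 3 needs a 1, and only R3C5 is open for it.
Cage b has product 30, so R4C5 = 5.
1 is placed in column 5, which forces R5C5 = 2.
Cage d has product 100, so R1C4 = 5.
5 is placed in column 5, leaving R1C5 = 4.
Cage d has product 100; hence R2C3 = 5.
Cage d has product 100, leaving R2C4 = 1.
Cage g needs product 32, which forces R4C2 = 4.
Cage g has product 32; hence R4C3 = 2.
2 is placed in row 4; hence R4C4 = 3.
Column 4 now contains 1, so R5C4 = 4.
Cage f has product 240, leaving R3C1 = 5.
4 is placed in column 2, leaving R3C2 = 3.
Cage f has product 240, leaving R3C3 = 4.
3 is placed in column 4, which forces R3C4 = 2.
3 is placed in row 4, so R4C1 = 1.
Cage c needs two cells with product 3, leaving R5C1 = 3.
Row 5 already has 4, which forces R5C3 = 1.
3 is placed in column 2; hence R1C2 = 1.
1 is placed in column 3, so R1C3 = 3.
Completed grid: 2 1 3 5 4 / 4 2 5 1 3 / 5 3 4 2 1 / 1 4 2 3 5 / 3 5 1 4 2.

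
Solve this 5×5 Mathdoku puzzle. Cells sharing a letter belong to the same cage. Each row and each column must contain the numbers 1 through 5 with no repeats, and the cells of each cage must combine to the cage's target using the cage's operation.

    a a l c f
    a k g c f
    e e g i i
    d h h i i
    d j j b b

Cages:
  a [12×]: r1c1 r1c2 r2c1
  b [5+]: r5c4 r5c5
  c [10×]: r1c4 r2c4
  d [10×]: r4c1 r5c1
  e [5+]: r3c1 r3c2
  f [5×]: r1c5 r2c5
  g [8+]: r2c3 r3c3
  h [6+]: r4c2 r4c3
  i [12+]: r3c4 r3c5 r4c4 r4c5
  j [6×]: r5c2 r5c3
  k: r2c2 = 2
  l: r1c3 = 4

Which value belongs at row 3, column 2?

Cage l is a single given cell, so r1c3 = 4.
Cage k is given, so r2c2 = 2.
2 is placed in row 2, so r2c4 = 5.
Row 2 already has 5; hence r2c5 = 1.
Column 2 now contains 2, so r5c2 = 3.
3 is placed in row 5, leaving r5c3 = 2.
2 is placed in row 5, leaving r5c5 = 4.
Cage a has product 12, which forces r1c1 = 3.
Column 2 now contains 3; hence r1c2 = 1.
5 is placed in column 4, leaving r1c4 = 2.
1 is placed in column 5, so r1c5 = 5.
The 3 cells of cage a must have product 12, leaving r2c1 = 4.
Row 2 already has 5; hence r2c3 = 3.
Column 1 already has 4; hence r3c1 = 1.
Column 2 already has 1, which forces r3c2 = 4.
Cage g's pair has sum 8, so r3c3 = 5.
Row 3 now contains 4, which forces r3c4 = 3.
Row 3 now contains 3; hence r3c5 = 2.
Cage d needs two cells with product 10; hence r4c1 = 2.
Column 2 already has 1; hence r4c2 = 5.
Column 3 now contains 5, so r4c3 = 1.
1 is placed in row 4, leaving r4c4 = 4.
Column 5 already has 2, which forces r4c5 = 3.
2 is placed in row 5, so r5c1 = 5.
Row 5 now contains 4; hence r5c4 = 1.
Filled in: 3 1 4 2 5 / 4 2 3 5 1 / 1 4 5 3 2 / 2 5 1 4 3 / 5 3 2 1 4.

4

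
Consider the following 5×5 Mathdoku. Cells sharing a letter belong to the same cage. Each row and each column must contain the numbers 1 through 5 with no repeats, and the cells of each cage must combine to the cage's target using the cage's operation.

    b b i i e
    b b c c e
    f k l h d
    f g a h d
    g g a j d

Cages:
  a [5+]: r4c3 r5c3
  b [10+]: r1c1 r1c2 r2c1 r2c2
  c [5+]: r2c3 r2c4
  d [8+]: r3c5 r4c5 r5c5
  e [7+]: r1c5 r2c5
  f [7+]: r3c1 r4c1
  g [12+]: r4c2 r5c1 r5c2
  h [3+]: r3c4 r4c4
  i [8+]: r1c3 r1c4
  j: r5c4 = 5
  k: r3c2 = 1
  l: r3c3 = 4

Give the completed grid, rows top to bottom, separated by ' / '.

1 4 5 3 2 / 3 2 1 4 5 / 5 1 4 2 3 / 2 5 3 1 4 / 4 3 2 5 1

Cage k is a single given cell, which forces r3c2 = 1.
Cage l is a single given cell; hence r3c3 = 4.
Row 3 already has 1, leaving r3c4 = 2.
Column 4 already has 2; hence r4c4 = 1.
Cage j is given; hence r5c4 = 5.
Cage i needs two cells with sum 8, leaving r1c3 = 5.
Column 4 now contains 5, which forces r1c4 = 3.
3 is placed in column 4, leaving r2c4 = 4.
Cage g needs sum 12, leaving r4c2 = 5.
Cage d needs sum 8, which forces r5c5 = 1.
Cage c needs two cells with sum 5, leaving r2c3 = 1.
The 4 cells of cage b must have sum 10, so r1c1 = 1.
Cage b needs sum 10, so r1c2 = 4.
4 is placed in row 1, leaving r1c5 = 2.
Column 5 already has 2, so r4c5 = 4.
Column 2 already has 4, leaving r5c2 = 3.
3 is placed in row 5, leaving r5c3 = 2.
Cage b has sum 10, leaving r2c1 = 3.
3 is placed in column 2, so r2c2 = 2.
The two cells of cage e must have sum 7, leaving r2c5 = 5.
Cage f needs two cells with sum 7, which forces r3c1 = 5.
The 3 cells of cage d must have sum 8, so r3c5 = 3.
Row 4 now contains 4, so r4c1 = 2.
2 is placed in column 3, leaving r4c3 = 3.
3 is placed in row 5, so r5c1 = 4.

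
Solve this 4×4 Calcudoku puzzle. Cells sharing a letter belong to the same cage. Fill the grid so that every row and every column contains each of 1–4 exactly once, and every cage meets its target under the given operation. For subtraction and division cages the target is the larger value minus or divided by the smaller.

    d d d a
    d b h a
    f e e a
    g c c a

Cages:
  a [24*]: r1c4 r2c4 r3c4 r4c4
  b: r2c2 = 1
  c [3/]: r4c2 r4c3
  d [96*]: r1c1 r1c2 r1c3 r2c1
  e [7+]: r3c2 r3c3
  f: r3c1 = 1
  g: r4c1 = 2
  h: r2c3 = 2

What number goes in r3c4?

2

Cage d needs product 96, so r2c1 = 4.
Cage b is given, leaving r2c2 = 1.
Cage h is given, leaving r2c3 = 2.
Row 2 now contains 2; hence r2c4 = 3.
Cage f is given, which forces r3c1 = 1.
Cage g is given, so r4c1 = 2.
1 is placed in column 2; hence r4c2 = 3.
Row 4 now contains 3, so r4c3 = 1.
Row 4 already has 1, so r4c4 = 4.
2 is placed in column 1, so r1c1 = 3.
Cage d needs product 96; hence r1c2 = 2.
The 4 cells of cage d must have product 96, which forces r1c3 = 4.
Cage a needs product 24, which forces r1c4 = 1.
Column 2 now contains 3, which forces r3c2 = 4.
Cage e's pair has sum 7; hence r3c3 = 3.
Column 4 already has 4, which forces r3c4 = 2.
Filled in: 3 2 4 1 / 4 1 2 3 / 1 4 3 2 / 2 3 1 4.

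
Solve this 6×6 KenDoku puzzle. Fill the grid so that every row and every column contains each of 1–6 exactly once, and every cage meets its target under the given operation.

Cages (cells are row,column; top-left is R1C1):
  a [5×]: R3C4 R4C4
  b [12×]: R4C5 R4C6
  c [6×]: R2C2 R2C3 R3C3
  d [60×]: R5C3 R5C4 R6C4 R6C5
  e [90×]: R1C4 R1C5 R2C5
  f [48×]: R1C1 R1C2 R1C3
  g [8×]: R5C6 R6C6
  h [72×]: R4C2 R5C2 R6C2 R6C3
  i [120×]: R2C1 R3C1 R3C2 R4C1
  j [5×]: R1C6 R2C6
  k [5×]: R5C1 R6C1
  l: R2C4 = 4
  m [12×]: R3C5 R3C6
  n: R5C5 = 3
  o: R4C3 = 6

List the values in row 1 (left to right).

6 4 2 3 5 1

L is a freebie, leaving R2C4 = 4.
Cage o is given, which forces R4C3 = 6.
N is a freebie, leaving R5C5 = 3.
Cage e needs product 90; hence R1C4 = 3.
Cage b needs two cells with product 12, so R4C5 = 4.
The two cells of cage b must have product 12, so R4C6 = 3.
Row 1 needs a 1, and only R1C6 is open for it.
Column 6 now contains 1, so R2C6 = 5.
The 3 cells of cage e must have product 90, which forces R1C5 = 5.
Row 2 already has 5, which forces R2C5 = 6.
Column 5 already has 6; hence R3C5 = 2.
2 is placed in row 3, so R3C6 = 6.
Column 5 now contains 2, leaving R6C5 = 1.
Cage k's pair has product 5, which forces R5C1 = 1.
Row 6 now contains 1, so R6C1 = 5.
The 4 cells of cage i must have product 120, so R2C1 = 3.
Cage i has product 120, which forces R3C1 = 4.
Cage i has product 120; hence R3C2 = 5.
Row 3 now contains 5, leaving R3C4 = 1.
Column 1 now contains 5; hence R4C1 = 2.
2 is placed in row 4, leaving R4C2 = 1.
Column 4 now contains 1, which forces R4C4 = 5.
Column 1 now contains 2, which forces R1C1 = 6.
Column 2 now contains 1, so R2C2 = 2.
Cage c needs product 6, so R2C3 = 1.
Row 3 already has 1, which forces R3C3 = 3.
Cage d has product 60, so R5C3 = 5.
Column 3 now contains 3, which forces R6C3 = 4.
4 is placed in row 6, which forces R6C6 = 2.
Column 2 now contains 2, so R1C2 = 4.
Column 3 now contains 4; hence R1C3 = 2.
Cage h has product 72, which forces R5C2 = 6.
Cage d needs product 60, so R5C4 = 2.
Column 6 already has 2, so R5C6 = 4.
Cage h needs product 72, so R6C2 = 3.
Row 6 already has 2; hence R6C4 = 6.
The full grid is 6 4 2 3 5 1 / 3 2 1 4 6 5 / 4 5 3 1 2 6 / 2 1 6 5 4 3 / 1 6 5 2 3 4 / 5 3 4 6 1 2.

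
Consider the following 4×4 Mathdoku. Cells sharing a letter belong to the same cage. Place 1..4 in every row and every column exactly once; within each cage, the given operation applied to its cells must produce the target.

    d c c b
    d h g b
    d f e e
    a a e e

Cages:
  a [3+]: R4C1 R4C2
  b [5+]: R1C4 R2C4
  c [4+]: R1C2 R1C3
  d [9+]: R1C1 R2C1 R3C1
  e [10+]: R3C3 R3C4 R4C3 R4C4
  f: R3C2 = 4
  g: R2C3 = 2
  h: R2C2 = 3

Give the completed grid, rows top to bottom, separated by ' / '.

2 1 3 4 / 4 3 2 1 / 3 4 1 2 / 1 2 4 3

Cage h is a single given cell, so R2C2 = 3.
G is a freebie, leaving R2C3 = 2.
Cage f is given, leaving R3C2 = 4.
Column 2 already has 3; hence R1C2 = 1.
Cage c's pair has sum 4, leaving R1C3 = 3.
Row 1 already has 1, so R1C4 = 4.
Row 2 already has 2, leaving R2C1 = 4.
Column 4 already has 4, leaving R2C4 = 1.
3 is placed in column 3; hence R3C3 = 1.
Column 2 already has 1, which forces R4C2 = 2.
Column 3 now contains 1, which forces R4C3 = 4.
Row 4 already has 2, so R4C4 = 3.
3 is placed in row 1, so R1C1 = 2.
The 3 cells of cage d must have sum 9; hence R3C1 = 3.
3 is placed in column 4, which forces R3C4 = 2.
Row 4 already has 2, leaving R4C1 = 1.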